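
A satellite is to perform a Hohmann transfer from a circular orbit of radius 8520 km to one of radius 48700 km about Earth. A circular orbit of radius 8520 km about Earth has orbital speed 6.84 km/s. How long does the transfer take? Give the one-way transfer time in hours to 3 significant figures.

From the circular-orbit relation v² = μ/r at r = 8520 km: μ = v²r = (6.84)² × 8520 = 3.98613×10^5 km³/s².
Transfer-ellipse semi-major axis a_t = (r₁ + r₂)/2 = (8520 + 48700)/2 = 28610 km.
By Kepler's third law the transfer-orbit period is T = 2π√(a_t³/μ), so t = T/2 = 24080 s.
Converting: 24080 s ÷ 3600 s/hour = 6.69 hours.

t = 6.69 hours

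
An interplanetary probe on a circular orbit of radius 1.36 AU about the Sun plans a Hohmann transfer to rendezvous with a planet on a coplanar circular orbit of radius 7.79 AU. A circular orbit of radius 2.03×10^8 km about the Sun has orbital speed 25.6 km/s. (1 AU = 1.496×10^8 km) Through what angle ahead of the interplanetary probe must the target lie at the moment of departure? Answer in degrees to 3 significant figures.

From the circular-orbit relation v² = μ/r at r = 2.03×10^8 km: μ = v²r = (25.6)² × 2.03×10^8 = 1.33038×10^11 km³/s².
In km: r₁ = 1.36 × 1.496×10^8 = 2.03456×10^8 km; r₂ = 7.79 × 1.496×10^8 = 1.165384×10^9 km.
Transfer-ellipse semi-major axis a_t = (r₁ + r₂)/2 = (2.03456×10^8 + 1.165384×10^9)/2 = 6.8442×10^8 km.
Transfer time t = π√(a_t³/μ) = 1.5422×10^8 s.
The target's mean motion on its circular orbit is ω₂ = √(μ/r₂³) = 9.1682×10^-9 rad/s.
Angle swept by the target during transfer: ω₂·t = 1.4139 rad = 81.01°.
Arrival is 180° from departure on the ellipse, so φ = 180° − 81.01° = 99.0°.

φ = 99.0°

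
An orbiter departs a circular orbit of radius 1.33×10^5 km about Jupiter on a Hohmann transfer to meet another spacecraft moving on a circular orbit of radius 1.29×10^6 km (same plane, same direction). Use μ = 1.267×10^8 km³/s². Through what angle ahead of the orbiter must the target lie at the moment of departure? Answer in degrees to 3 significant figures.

φ = 106°

Transfer-ellipse semi-major axis a_t = (r₁ + r₂)/2 = (1.330×10^5 + 1.290×10^6)/2 = 7.115×10^5 km.
Transfer time t = π√(a_t³/μ) = 1.6750×10^5 s.
The target's mean motion on its circular orbit is ω₂ = √(μ/r₂³) = 7.6825×10^-6 rad/s.
Angle swept by the target during transfer: ω₂·t = 1.2868 rad = 73.73°.
The orbiter traverses 180° on the transfer ellipse, so the target must lead by 180° − 73.73° = 106°.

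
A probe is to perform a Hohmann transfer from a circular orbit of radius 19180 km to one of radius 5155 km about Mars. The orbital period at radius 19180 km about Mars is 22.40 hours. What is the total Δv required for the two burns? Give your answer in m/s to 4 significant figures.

Δv = 1258 m/s

From Kepler's third law T² = 4π²r³/μ at r = 19180 km, T = 22.40 hours = 22.40 × 3600 s = 80640 s: μ = 4π²r³/T² = 42835.6 km³/s².
Transfer-ellipse semi-major axis a_t = (r₁ + r₂)/2 = (19180 + 5155)/2 = 12167.5 km.
At r₁ the circular-orbit speed is v₁ = √(μ/r₁) = 1.4944 km/s.
Transfer-orbit speed at r₁ (vis-viva equation): v_a = √[μ(2/r₁ − 1/a_t)] = 0.97273 km/s.
First burn Δv₁ = |v_a − v₁| = 0.5217 km/s.
At r₂, v₂ = √(μ/r₂) = 2.8826 km/s.
Transfer-orbit speed at r₂: v_p = √[μ(2/r₂ − 1/a_t)] = 3.6192 km/s.
Second burn Δv₂ = |v₂ − v_p| = 0.7366 km/s.
Δv = Δv₁ + Δv₂ = 0.5217 + 0.7366 = 1.258 km/s.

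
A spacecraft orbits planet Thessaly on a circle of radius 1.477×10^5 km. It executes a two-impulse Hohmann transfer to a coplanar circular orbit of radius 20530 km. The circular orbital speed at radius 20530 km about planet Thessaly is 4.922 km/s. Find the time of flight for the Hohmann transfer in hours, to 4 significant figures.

t = 30.19 hours

From the circular-orbit relation v² = μ/r at r = 20530 km: μ = v²r = (4.922)² × 20530 = 4.97362×10^5 km³/s².
The Hohmann ellipse has a_t = (r₁ + r₂)/2 = 84115 km.
By Kepler's third law the transfer-orbit period is T = 2π√(a_t³/μ), so t = T/2 = 1.087×10^5 s.
Converting: 1.087×10^5 s ÷ 3600 s/hour = 30.19 hours.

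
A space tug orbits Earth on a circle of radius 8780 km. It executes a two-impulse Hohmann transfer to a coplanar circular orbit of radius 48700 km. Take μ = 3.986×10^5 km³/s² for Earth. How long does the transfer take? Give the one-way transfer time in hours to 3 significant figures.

The Hohmann ellipse has a_t = (r₁ + r₂)/2 = 28740 km.
By Kepler's third law the transfer-orbit period is T = 2π√(a_t³/μ), so t = T/2 = 24240 s.
Converting: 24240 s ÷ 3600 s/hour = 6.73 hours.

t = 6.73 hours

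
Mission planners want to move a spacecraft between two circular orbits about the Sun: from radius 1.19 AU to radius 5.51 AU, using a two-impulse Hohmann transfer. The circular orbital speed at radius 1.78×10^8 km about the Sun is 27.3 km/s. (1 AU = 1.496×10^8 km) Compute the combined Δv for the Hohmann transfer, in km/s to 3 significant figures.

From the circular-orbit relation v² = μ/r at r = 1.78×10^8 km: μ = v²r = (27.3)² × 1.78×10^8 = 1.32662×10^11 km³/s².
In km: r₁ = 1.19 × 1.496×10^8 = 1.78024×10^8 km; r₂ = 5.51 × 1.496×10^8 = 8.24296×10^8 km.
Semi-major axis of the transfer orbit: a_t = (1.78024×10^8 + 8.24296×10^8)/2 = 5.0116×10^8 km.
Circular speed at r₁: v₁ = √(μ/r₁) = √(1.32662×10^11/1.78024×10^8) = 27.2982 km/s.
Transfer-orbit speed at r₁ (vis-viva equation): v_p = √[μ(2/r₁ − 1/a_t)] = 35.0096 km/s.
First burn Δv₁ = |v_p − v₁| = 7.711 km/s.
At r₂, v₂ = √(μ/r₂) = 12.686 km/s.
Transfer-orbit speed at r₂: v_a = √[μ(2/r₂ − 1/a_t)] = 7.5611 km/s.
Second burn Δv₂ = |v₂ − v_a| = 5.125 km/s.
Δv = Δv₁ + Δv₂ = 7.711 + 5.125 = 12.84 km/s.

Δv = 12.8 km/s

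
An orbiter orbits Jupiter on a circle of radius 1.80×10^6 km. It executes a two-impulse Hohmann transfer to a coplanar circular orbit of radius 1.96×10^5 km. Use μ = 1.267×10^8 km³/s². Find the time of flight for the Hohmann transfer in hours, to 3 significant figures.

t = 77.3 hours

The Hohmann ellipse has a_t = (r₁ + r₂)/2 = 9.980×10^5 km.
Transfer time t = π√(a_t³/μ) = π√((9.980×10^5)³ / 1.267×10^8) = 2.783×10^5 s.
Converting: 2.783×10^5 s ÷ 3600 s/hour = 77.3 hours.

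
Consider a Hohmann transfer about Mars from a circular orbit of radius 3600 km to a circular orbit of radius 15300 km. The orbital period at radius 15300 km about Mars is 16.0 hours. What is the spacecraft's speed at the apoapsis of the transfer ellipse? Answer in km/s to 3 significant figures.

v = 1.03 km/s

From Kepler's third law T² = 4π²r³/μ at r = 15300 km, T = 16.0 hours = 16.0 × 3600 s = 57600 s: μ = 4π²r³/T² = 42617.6 km³/s².
Transfer-ellipse semi-major axis a_t = (r₁ + r₂)/2 = (3600 + 15300)/2 = 9450 km.
The apoapsis of the transfer ellipse is at r = 15300 km.
From the vis-viva equation, v = √[μ(2/r − 1/a_t)] = 1.030 km/s.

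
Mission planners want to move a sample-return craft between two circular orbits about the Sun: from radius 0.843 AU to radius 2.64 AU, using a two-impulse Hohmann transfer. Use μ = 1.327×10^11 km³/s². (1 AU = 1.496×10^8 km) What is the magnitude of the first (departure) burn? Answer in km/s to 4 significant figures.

In km: r₁ = 0.843 × 1.496×10^8 = 1.261128×10^8 km; r₂ = 2.64 × 1.496×10^8 = 3.94944×10^8 km.
Transfer-ellipse semi-major axis a_t = (r₁ + r₂)/2 = (1.261128×10^8 + 3.94944×10^8)/2 = 2.605284×10^8 km.
On the circular orbit at r = 1.261128×10^8 km, v_c = √(μ/r) = 32.438 km/s.
Vis-viva on the transfer ellipse at r = 1.261128×10^8 km gives v_t = √[μ(2/r − 1/a_t)] = 39.939 km/s.
Δv₁ = |v_t − v_c| = |39.939 − 32.438| = 7.501 km/s.

Δv₁ = 7.501 km/s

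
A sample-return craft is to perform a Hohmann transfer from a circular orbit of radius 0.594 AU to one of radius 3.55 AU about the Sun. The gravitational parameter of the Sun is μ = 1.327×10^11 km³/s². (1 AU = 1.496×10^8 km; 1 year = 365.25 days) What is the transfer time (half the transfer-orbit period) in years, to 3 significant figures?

t = 1.49 years

In km: r₁ = 0.594 × 1.496×10^8 = 8.88624×10^7 km; r₂ = 3.55 × 1.496×10^8 = 5.3108×10^8 km.
Semi-major axis of the transfer orbit: a_t = (8.88624×10^7 + 5.3108×10^8)/2 = 3.099712×10^8 km.
Half the transfer-orbit period gives t = π√(a_t³/μ) = 4.706×10^7 s.
Converting: 4.706×10^7 s ÷ 3.15576×10^7 s/year (365.25 × 86400) = 1.49 years.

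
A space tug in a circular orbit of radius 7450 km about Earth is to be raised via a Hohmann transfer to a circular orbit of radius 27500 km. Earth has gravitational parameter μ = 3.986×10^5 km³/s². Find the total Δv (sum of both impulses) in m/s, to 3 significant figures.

Semi-major axis of the transfer orbit: a_t = (7450 + 27500)/2 = 17475 km.
Circular speed at r₁: v₁ = √(μ/r₁) = √(3.986×10^5/7450) = 7.3146 km/s.
On the transfer ellipse at r₁, vis-viva gives v_p = √[μ(2/r₁ − 1/a_t)] = 9.1759 km/s.
First burn Δv₁ = |v_p − v₁| = 1.8613 km/s.
At r₂, v₂ = √(μ/r₂) = 3.80717 km/s.
Transfer-orbit speed at r₂: v_a = √[μ(2/r₂ − 1/a_t)] = 2.48583 km/s.
Second burn Δv₂ = |v₂ − v_a| = 1.3213 km/s.
Δv = Δv₁ + Δv₂ = 1.8613 + 1.3213 = 3.183 km/s.

Δv = 3180 m/s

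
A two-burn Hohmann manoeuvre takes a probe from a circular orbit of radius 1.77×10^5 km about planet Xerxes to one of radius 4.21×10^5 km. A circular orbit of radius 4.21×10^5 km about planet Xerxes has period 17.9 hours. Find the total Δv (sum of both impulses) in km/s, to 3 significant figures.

Δv = 21.3 km/s

From Kepler's third law T² = 4π²r³/μ at r = 4.21×10^5 km, T = 17.9 hours = 17.9 × 3600 s = 64440 s: μ = 4π²r³/T² = 7.09406×10^8 km³/s².
The Hohmann ellipse has a_t = (r₁ + r₂)/2 = 2.990×10^5 km.
Circular speed at r₁: v₁ = √(μ/r₁) = √(7.09406×10^8/1.770×10^5) = 63.31 km/s.
On the transfer ellipse at r₁, vis-viva gives v_p = √[μ(2/r₁ − 1/a_t)] = 75.12 km/s.
First burn Δv₁ = |v_p − v₁| = 11.81 km/s.
At r₂, v₂ = √(μ/r₂) = 41.049 km/s.
Transfer-orbit speed at r₂: v_a = √[μ(2/r₂ − 1/a_t)] = 31.583 km/s.
Second burn Δv₂ = |v₂ − v_a| = 9.466 km/s.
Δv = Δv₁ + Δv₂ = 11.81 + 9.466 = 21.28 km/s.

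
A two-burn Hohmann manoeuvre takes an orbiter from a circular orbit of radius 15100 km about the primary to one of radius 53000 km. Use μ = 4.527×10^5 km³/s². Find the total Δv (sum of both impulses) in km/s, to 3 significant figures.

The Hohmann ellipse has a_t = (r₁ + r₂)/2 = 34050 km.
At r₁ the circular-orbit speed is v₁ = √(μ/r₁) = 5.475 km/s.
On the transfer ellipse at r₁, v² = μ(2/r − 1/a) gives v_p = √[μ(2/r₁ − 1/a_t)] = 6.831 km/s.
First burn Δv₁ = |v_p − v₁| = 1.356 km/s.
At r₂, v₂ = √(μ/r₂) = 2.922586 km/s.
Transfer-orbit speed at r₂: v_a = √[μ(2/r₂ − 1/a_t)] = 1.946244 km/s.
Second burn Δv₂ = |v₂ − v_a| = 0.9763 km/s.
Total Δv = Δv₁ + Δv₂ = 2.332 km/s.

Δv = 2.33 km/s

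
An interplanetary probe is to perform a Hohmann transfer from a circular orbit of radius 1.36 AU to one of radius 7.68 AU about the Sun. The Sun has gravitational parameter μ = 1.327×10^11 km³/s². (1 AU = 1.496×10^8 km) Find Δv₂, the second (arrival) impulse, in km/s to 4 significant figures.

In km: r₁ = 1.36 × 1.496×10^8 = 2.03456×10^8 km; r₂ = 7.68 × 1.496×10^8 = 1.148928×10^9 km.
The Hohmann ellipse has a_t = (r₁ + r₂)/2 = 6.76192×10^8 km.
Circular speed at r = 1.148928×10^9 km: v_c = √(μ/r) = 10.747 km/s.
Vis-viva on the transfer ellipse at r = 1.148928×10^9 km gives v_t = √[μ(2/r − 1/a_t)] = 5.8951 km/s.
Δv₂ = |v_t − v_c| = |5.8951 − 10.747| = 4.852 km/s.

Δv₂ = 4.852 km/s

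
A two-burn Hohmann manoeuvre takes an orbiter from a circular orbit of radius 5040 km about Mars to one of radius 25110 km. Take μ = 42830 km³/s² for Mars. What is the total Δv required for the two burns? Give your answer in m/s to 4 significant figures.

Semi-major axis of the transfer orbit: a_t = (5040 + 25110)/2 = 15075 km.
At r₁ the circular-orbit speed is v₁ = √(μ/r₁) = 2.9151 km/s.
Transfer-orbit speed at r₁ (vis-viva): v_p = √[μ(2/r₁ − 1/a_t)] = 3.7623 km/s.
First burn Δv₁ = |v_p − v₁| = 0.8472 km/s.
Circular speed at r₂: v₂ = √(μ/r₂) = 1.30602 km/s.
Transfer-orbit speed at r₂: v_a = √[μ(2/r₂ − 1/a_t)] = 0.755157 km/s.
Second burn Δv₂ = |v₂ − v_a| = 0.5509 km/s.
Total Δv = Δv₁ + Δv₂ = 1.398 km/s.

Δv = 1398 m/s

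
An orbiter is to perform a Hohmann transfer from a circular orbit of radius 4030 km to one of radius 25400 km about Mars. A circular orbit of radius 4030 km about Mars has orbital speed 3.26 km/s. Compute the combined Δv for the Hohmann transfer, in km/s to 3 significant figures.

From the circular-orbit relation v² = μ/r at r = 4030 km: μ = v²r = (3.26)² × 4030 = 42829.2 km³/s².
Semi-major axis of the transfer orbit: a_t = (4030 + 25400)/2 = 14715 km.
Circular speed at r₁: v₁ = √(μ/r₁) = √(42829.2/4030) = 3.260 km/s.
Transfer-orbit speed at r₁ (v² = μ(2/r − 1/a)): v_p = √[μ(2/r₁ − 1/a_t)] = 4.283 km/s.
First burn Δv₁ = |v_p − v₁| = 1.023 km/s.
At r₂, v₂ = √(μ/r₂) = 1.29853 km/s.
Transfer-orbit speed at r₂: v_a = √[μ(2/r₂ − 1/a_t)] = 0.679557 km/s.
Second burn Δv₂ = |v₂ − v_a| = 0.6190 km/s.
Δv = Δv₁ + Δv₂ = 1.023 + 0.6190 = 1.642 km/s.

Δv = 1.64 km/s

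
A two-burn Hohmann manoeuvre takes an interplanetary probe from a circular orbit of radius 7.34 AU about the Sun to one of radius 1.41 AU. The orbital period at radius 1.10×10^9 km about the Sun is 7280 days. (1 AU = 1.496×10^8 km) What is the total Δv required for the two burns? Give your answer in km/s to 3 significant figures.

From Kepler's third law T² = 4π²r³/μ at r = 1.10×10^9 km, T = 7280 days = 7280 × 86400 s = 6.28992×10^8 s: μ = 4π²r³/T² = 1.32815×10^11 km³/s².
In km: r₁ = 7.34 × 1.496×10^8 = 1.098064×10^9 km; r₂ = 1.41 × 1.496×10^8 = 2.10936×10^8 km.
Transfer-ellipse semi-major axis a_t = (r₁ + r₂)/2 = (1.098064×10^9 + 2.10936×10^8)/2 = 6.545×10^8 km.
Circular speed at r₁: v₁ = √(μ/r₁) = √(1.32815×10^11/1.098064×10^9) = 10.9979 km/s.
On the transfer ellipse at r₁, vis-viva gives v_a = √[μ(2/r₁ − 1/a_t)] = 6.24353 km/s.
First burn Δv₁ = |v_a − v₁| = 4.754 km/s.
At r₂, v₂ = √(μ/r₂) = 25.093 km/s.
Transfer-orbit speed at r₂: v_p = √[μ(2/r₂ − 1/a_t)] = 32.502 km/s.
Second burn Δv₂ = |v₂ − v_p| = 7.409 km/s.
Total Δv = Δv₁ + Δv₂ = 12.16 km/s.

Δv = 12.2 km/s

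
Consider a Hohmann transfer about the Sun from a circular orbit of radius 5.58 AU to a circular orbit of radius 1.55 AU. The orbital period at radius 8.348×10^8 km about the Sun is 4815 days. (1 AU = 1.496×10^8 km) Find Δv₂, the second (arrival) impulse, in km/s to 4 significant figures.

Δv₂ = 6.007 km/s

From Kepler's third law T² = 4π²r³/μ at r = 8.348×10^8 km, T = 4815 days = 4815 × 86400 s = 4.16016×10^8 s: μ = 4π²r³/T² = 1.32705×10^11 km³/s².
In km: r₁ = 5.58 × 1.496×10^8 = 8.34768×10^8 km; r₂ = 1.55 × 1.496×10^8 = 2.3188×10^8 km.
Semi-major axis of the transfer orbit: a_t = (8.34768×10^8 + 2.3188×10^8)/2 = 5.33324×10^8 km.
On the circular orbit at r = 2.3188×10^8 km, v_c = √(μ/r) = 23.9228 km/s.
Transfer-orbit speed at the same r (vis-viva, a = a_t): v_t = √[μ(2/r − 1/a_t)] = 29.9295 km/s.
Δv₂ = |v_t − v_c| = |29.9295 − 23.9228| = 6.007 km/s.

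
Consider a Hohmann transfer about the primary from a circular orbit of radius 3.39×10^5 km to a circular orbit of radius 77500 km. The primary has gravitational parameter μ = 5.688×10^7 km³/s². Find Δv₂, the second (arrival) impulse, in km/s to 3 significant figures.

The Hohmann ellipse has a_t = (r₁ + r₂)/2 = 2.0825×10^5 km.
Circular speed at r = 77500 km: v_c = √(μ/r) = 27.091 km/s.
Vis-viva on the transfer ellipse at r = 77500 km gives v_t = √[μ(2/r − 1/a_t)] = 34.565 km/s.
Δv₂ = |v_t − v_c| = |34.565 − 27.091| = 7.474 km/s.

Δv₂ = 7.47 km/s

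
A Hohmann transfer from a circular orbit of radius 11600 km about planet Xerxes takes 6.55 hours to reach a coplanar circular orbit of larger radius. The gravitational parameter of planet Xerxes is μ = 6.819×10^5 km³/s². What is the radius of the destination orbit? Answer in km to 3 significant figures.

Transfer time t = 6.55 hours = 23580 s, and t = π√(a_t³/μ).
So a_t = (μ t²/π²)^(1/3) = (6.819×10^5 × (23580)² / π²)^(1/3) = 33742 km.
Since a_t = (r₁ + r₂)/2, r₂ = 2a_t − r₁ = 2×33742 − 11600 = 55884 km.

r₂ = 55900 km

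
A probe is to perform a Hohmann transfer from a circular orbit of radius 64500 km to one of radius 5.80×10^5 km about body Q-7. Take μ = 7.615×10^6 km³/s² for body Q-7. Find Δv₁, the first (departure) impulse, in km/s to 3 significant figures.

Semi-major axis of the transfer orbit: a_t = (64500 + 5.800×10^5)/2 = 3.2225×10^5 km.
Circular speed at r = 64500 km: v_c = √(μ/r) = 10.8656 km/s.
Transfer-orbit speed at the same r (vis-viva, a = a_t): v_t = √[μ(2/r − 1/a_t)] = 14.5772 km/s.
Δv₁ = |v_t − v_c| = |14.5772 − 10.8656| = 3.712 km/s.

Δv₁ = 3.71 km/s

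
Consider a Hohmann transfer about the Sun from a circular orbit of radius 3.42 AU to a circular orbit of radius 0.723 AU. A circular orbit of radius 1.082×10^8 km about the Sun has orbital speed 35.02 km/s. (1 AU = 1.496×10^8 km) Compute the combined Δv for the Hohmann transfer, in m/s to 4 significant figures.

From the circular-orbit relation v² = μ/r at r = 1.082×10^8 km: μ = v²r = (35.02)² × 1.082×10^8 = 1.32697×10^11 km³/s².
In km: r₁ = 3.42 × 1.496×10^8 = 5.11632×10^8 km; r₂ = 0.723 × 1.496×10^8 = 1.081608×10^8 km.
Transfer-ellipse semi-major axis a_t = (r₁ + r₂)/2 = (5.11632×10^8 + 1.081608×10^8)/2 = 3.098964×10^8 km.
Circular speed at r₁: v₁ = √(μ/r₁) = √(1.32697×10^11/5.11632×10^8) = 16.1046 km/s.
On the transfer ellipse at r₁, vis-viva gives v_a = √[μ(2/r₁ − 1/a_t)] = 9.51432 km/s.
First burn Δv₁ = |v_a − v₁| = 6.590 km/s.
At r₂, v₂ = √(μ/r₂) = 35.026 km/s.
Transfer-orbit speed at r₂: v_p = √[μ(2/r₂ − 1/a_t)] = 45.005 km/s.
Second burn Δv₂ = |v₂ − v_p| = 9.979 km/s.
Δv = Δv₁ + Δv₂ = 6.590 + 9.979 = 16.57 km/s.

Δv = 16570 m/s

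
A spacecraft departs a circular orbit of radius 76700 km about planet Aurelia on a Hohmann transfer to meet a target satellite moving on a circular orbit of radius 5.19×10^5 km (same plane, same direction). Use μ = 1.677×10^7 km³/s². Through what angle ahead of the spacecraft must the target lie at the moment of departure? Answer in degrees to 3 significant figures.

φ = 102°

Semi-major axis of the transfer orbit: a_t = (76700 + 5.190×10^5)/2 = 2.9785×10^5 km.
Transfer time t = π√(a_t³/μ) = 1.24704×10^5 s.
Target angular speed ω₂ = √(μ/r₂³) = 1.09526×10^-5 rad/s.
Angle swept by the target during transfer: ω₂·t = 1.36583 rad = 78.26°.
Arrival is 180° from departure on the ellipse, so φ = 180° − 78.26° = 102°.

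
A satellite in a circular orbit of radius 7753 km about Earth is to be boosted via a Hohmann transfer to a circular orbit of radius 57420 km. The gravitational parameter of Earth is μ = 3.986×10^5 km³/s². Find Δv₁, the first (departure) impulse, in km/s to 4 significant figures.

The Hohmann ellipse has a_t = (r₁ + r₂)/2 = 32586.5 km.
Circular speed at r = 7753 km: v_c = √(μ/r) = 7.170 km/s.
Vis-viva on the transfer ellipse at r = 7753 km gives v_t = √[μ(2/r − 1/a_t)] = 9.518 km/s.
Δv₁ = |v_t − v_c| = |9.518 − 7.170| = 2.348 km/s.

Δv₁ = 2.348 km/s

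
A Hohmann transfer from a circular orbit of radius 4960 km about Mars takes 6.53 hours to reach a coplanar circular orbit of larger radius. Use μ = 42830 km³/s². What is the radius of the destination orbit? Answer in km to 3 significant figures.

r₂ = 21800 km

Transfer time t = 6.53 hours = 23508 s, and t = π√(a_t³/μ).
So a_t = (μ t²/π²)^(1/3) = (42830 × (23508)² / π²)^(1/3) = 13385 km.
Since a_t = (r₁ + r₂)/2, r₂ = 2a_t − r₁ = 2×13385 − 4960 = 21810 km.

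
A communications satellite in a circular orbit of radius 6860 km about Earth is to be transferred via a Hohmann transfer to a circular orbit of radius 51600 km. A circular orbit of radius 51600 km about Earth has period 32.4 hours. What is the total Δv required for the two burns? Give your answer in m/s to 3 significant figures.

Δv = 3940 m/s

From Kepler's third law T² = 4π²r³/μ at r = 51600 km, T = 32.4 hours = 32.4 × 3600 s = 1.1664×10^5 s: μ = 4π²r³/T² = 3.98670×10^5 km³/s².
Semi-major axis of the transfer orbit: a_t = (6860 + 51600)/2 = 29230 km.
At r₁ the circular-orbit speed is v₁ = √(μ/r₁) = 7.62333 km/s.
Transfer-orbit speed at r₁ (vis-viva equation): v_p = √[μ(2/r₁ − 1/a_t)] = 10.1287 km/s.
First burn Δv₁ = |v_p − v₁| = 2.505 km/s.
Circular speed at r₂: v₂ = √(μ/r₂) = 2.780 km/s.
Transfer-orbit speed at r₂: v_a = √[μ(2/r₂ − 1/a_t)] = 1.347 km/s.
Second burn Δv₂ = |v₂ − v_a| = 1.433 km/s.
Total Δv = Δv₁ + Δv₂ = 3.938 km/s.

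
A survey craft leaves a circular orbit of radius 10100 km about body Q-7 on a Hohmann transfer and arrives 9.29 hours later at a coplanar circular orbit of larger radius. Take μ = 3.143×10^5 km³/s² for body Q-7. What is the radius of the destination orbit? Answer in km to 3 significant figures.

r₂ = 55700 km

Transfer time t = 9.29 hours = 33444 s, and t = π√(a_t³/μ).
So a_t = (μ t²/π²)^(1/3) = (3.143×10^5 × (33444)² / π²)^(1/3) = 32902 km.
Since a_t = (r₁ + r₂)/2, r₂ = 2a_t − r₁ = 2×32902 − 10100 = 55704 km.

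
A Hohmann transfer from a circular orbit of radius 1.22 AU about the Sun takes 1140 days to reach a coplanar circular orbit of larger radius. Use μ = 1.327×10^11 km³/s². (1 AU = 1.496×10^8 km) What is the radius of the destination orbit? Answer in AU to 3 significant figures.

In km: r₁ = 1.22 × 1.496×10^8 = 1.82512×10^8 km.
Transfer time t = 1140 days = 9.8496×10^7 s, and t = π√(a_t³/μ).
So a_t = (μ t²/π²)^(1/3) = (1.327×10^11 × (9.8496×10^7)² / π²)^(1/3) = 5.0715×10^8 km.
Since a_t = (r₁ + r₂)/2, r₂ = 2a_t − r₁ = 2×5.0715×10^8 − 1.82512×10^8 = 8.31788×10^8 km.
In AU: r₂ = 8.31788×10^8 / 1.496×10^8 = 5.56 AU.

r₂ = 5.56 AU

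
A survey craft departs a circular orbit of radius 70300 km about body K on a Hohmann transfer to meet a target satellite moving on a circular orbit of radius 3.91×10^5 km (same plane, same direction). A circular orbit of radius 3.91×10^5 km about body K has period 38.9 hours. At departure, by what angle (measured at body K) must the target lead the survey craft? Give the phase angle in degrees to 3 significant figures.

From Kepler's third law T² = 4π²r³/μ at r = 3.91×10^5 km, T = 38.9 hours = 38.9 × 3600 s = 1.4004×10^5 s: μ = 4π²r³/T² = 1.20333×10^8 km³/s².
The Hohmann ellipse has a_t = (r₁ + r₂)/2 = 2.3065×10^5 km.
Transfer time t = π√(a_t³/μ) = 31724 s.
Target angular speed ω₂ = √(μ/r₂³) = 4.4867×10^-5 rad/s.
Angle swept by the target during transfer: ω₂·t = 1.42336 rad = 81.553°.
Arrival is 180° from departure on the ellipse, so φ = 180° − 81.553° = 98.4°.

φ = 98.4°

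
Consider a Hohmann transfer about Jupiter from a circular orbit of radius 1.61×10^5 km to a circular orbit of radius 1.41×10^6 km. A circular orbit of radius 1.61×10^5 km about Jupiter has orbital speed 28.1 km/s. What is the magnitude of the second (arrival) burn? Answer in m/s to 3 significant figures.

From the circular-orbit relation v² = μ/r at r = 1.61×10^5 km: μ = v²r = (28.1)² × 1.61×10^5 = 1.27127×10^8 km³/s².
Transfer-ellipse semi-major axis a_t = (r₁ + r₂)/2 = (1.610×10^5 + 1.410×10^6)/2 = 7.855×10^5 km.
On the circular orbit at r = 1.410×10^6 km, v_c = √(μ/r) = 9.495 km/s.
Transfer-orbit speed at the same r (vis-viva, a = a_t): v_t = √[μ(2/r − 1/a_t)] = 4.299 km/s.
Δv₂ = |v_t − v_c| = |4.299 − 9.495| = 5.196 km/s.

Δv₂ = 5200 m/s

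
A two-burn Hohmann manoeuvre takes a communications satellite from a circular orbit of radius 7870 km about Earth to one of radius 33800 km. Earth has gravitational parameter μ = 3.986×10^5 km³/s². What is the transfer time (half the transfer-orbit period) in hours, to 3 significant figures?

Semi-major axis of the transfer orbit: a_t = (7870 + 33800)/2 = 20835 km.
By Kepler's third law the transfer-orbit period is T = 2π√(a_t³/μ), so t = T/2 = 14960 s.
Converting: 14960 s ÷ 3600 s/hour = 4.16 hours.

t = 4.16 hours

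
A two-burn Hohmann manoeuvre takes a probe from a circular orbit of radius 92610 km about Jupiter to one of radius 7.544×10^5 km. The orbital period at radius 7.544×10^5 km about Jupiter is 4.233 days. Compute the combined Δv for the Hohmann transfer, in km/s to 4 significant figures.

Δv = 19.28 km/s

From Kepler's third law T² = 4π²r³/μ at r = 7.544×10^5 km, T = 4.233 days = 4.233 × 86400 s = 3.657312×10^5 s: μ = 4π²r³/T² = 1.26719×10^8 km³/s².
The Hohmann ellipse has a_t = (r₁ + r₂)/2 = 4.23505×10^5 km.
Circular speed at r₁: v₁ = √(μ/r₁) = √(1.26719×10^8/92610) = 36.99 km/s.
Transfer-orbit speed at r₁ (vis-viva): v_p = √[μ(2/r₁ − 1/a_t)] = 49.37 km/s.
First burn Δv₁ = |v_p − v₁| = 12.38 km/s.
At r₂, v₂ = √(μ/r₂) = 12.9604 km/s.
Transfer-orbit speed at r₂: v_a = √[μ(2/r₂ − 1/a_t)] = 6.06065 km/s.
Second burn Δv₂ = |v₂ − v_a| = 6.900 km/s.
Total Δv = Δv₁ + Δv₂ = 19.28 km/s.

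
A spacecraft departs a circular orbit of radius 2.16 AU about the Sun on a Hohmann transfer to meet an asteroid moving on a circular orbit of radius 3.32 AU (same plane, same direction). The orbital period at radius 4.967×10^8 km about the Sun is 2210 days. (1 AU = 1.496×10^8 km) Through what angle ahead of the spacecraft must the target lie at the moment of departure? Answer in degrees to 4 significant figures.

φ = 45.04°

From Kepler's third law T² = 4π²r³/μ at r = 4.967×10^8 km, T = 2210 days = 2210 × 86400 s = 1.90944×10^8 s: μ = 4π²r³/T² = 1.32688×10^11 km³/s².
In km: r₁ = 2.16 × 1.496×10^8 = 3.23136×10^8 km; r₂ = 3.32 × 1.496×10^8 = 4.96672×10^8 km.
Semi-major axis of the transfer orbit: a_t = (3.23136×10^8 + 4.96672×10^8)/2 = 4.09904×10^8 km.
Transfer time t = π√(a_t³/μ) = 7.15744×10^7 s.
Target angular speed ω₂ = √(μ/r₂³) = 3.29087×10^-8 rad/s.
Angle swept by the target during transfer: ω₂·t = 2.35542 rad = 134.96°.
The spacecraft traverses 180° on the transfer ellipse, so the target must lead by 180° − 134.96° = 45.04°.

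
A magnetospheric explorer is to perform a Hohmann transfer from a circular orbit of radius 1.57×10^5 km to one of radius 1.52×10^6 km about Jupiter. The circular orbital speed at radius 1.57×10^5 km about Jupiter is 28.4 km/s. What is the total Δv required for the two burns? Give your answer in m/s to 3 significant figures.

From the circular-orbit relation v² = μ/r at r = 1.57×10^5 km: μ = v²r = (28.4)² × 1.57×10^5 = 1.26630×10^8 km³/s².
Transfer-ellipse semi-major axis a_t = (r₁ + r₂)/2 = (1.570×10^5 + 1.520×10^6)/2 = 8.385×10^5 km.
At r₁ the circular-orbit speed is v₁ = √(μ/r₁) = 28.4000 km/s.
On the transfer ellipse at r₁, vis-viva equation gives v_p = √[μ(2/r₁ − 1/a_t)] = 38.2374 km/s.
First burn Δv₁ = |v_p − v₁| = 9.8374 km/s.
At r₂, v₂ = √(μ/r₂) = 9.1274 km/s.
Transfer-orbit speed at r₂: v_a = √[μ(2/r₂ − 1/a_t)] = 3.9495 km/s.
Second burn Δv₂ = |v₂ − v_a| = 5.1779 km/s.
Δv = Δv₁ + Δv₂ = 9.8374 + 5.1779 = 15.02 km/s.

Δv = 15000 m/s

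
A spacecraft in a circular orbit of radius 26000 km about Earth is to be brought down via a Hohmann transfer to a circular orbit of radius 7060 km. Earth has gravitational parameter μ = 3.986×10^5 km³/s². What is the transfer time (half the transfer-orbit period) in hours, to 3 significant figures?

Transfer-ellipse semi-major axis a_t = (r₁ + r₂)/2 = (26000 + 7060)/2 = 16530 km.
Transfer time t = π√(a_t³/μ) = π√((16530)³ / 3.986×10^5) = 10580 s.
Converting: 10580 s ÷ 3600 s/hour = 2.94 hours.

t = 2.94 hours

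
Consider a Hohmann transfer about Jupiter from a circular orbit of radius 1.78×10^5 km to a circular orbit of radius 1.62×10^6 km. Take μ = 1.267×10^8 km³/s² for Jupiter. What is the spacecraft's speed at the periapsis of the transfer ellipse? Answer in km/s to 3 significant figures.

v = 35.8 km/s

Transfer-ellipse semi-major axis a_t = (r₁ + r₂)/2 = (1.780×10^5 + 1.620×10^6)/2 = 8.990×10^5 km.
At periapsis, r = 1.780×10^5 km.
From the vis-viva equation, v = √[μ(2/r − 1/a_t)] = 35.81 km/s.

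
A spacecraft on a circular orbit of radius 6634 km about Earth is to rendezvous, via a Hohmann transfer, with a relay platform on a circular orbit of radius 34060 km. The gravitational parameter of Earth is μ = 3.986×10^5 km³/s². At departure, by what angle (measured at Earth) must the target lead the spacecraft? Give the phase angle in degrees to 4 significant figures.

φ = 96.89°

The Hohmann ellipse has a_t = (r₁ + r₂)/2 = 20347 km.
The half-period of the transfer ellipse is t = π√(a_t³/μ) = 14442 s.
The target's mean motion on its circular orbit is ω₂ = √(μ/r₂³) = 1.0044×10^-4 rad/s.
Angle swept by the target during transfer: ω₂·t = 1.4506 rad = 83.11°.
The spacecraft traverses 180° on the transfer ellipse, so the target must lead by 180° − 83.11° = 96.89°.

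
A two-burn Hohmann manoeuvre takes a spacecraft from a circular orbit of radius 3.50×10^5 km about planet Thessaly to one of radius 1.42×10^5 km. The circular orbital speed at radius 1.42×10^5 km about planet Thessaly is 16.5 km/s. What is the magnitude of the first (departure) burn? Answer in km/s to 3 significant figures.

Δv₁ = 2.52 km/s

From the circular-orbit relation v² = μ/r at r = 1.42×10^5 km: μ = v²r = (16.5)² × 1.42×10^5 = 3.86595×10^7 km³/s².
Transfer-ellipse semi-major axis a_t = (r₁ + r₂)/2 = (3.500×10^5 + 1.420×10^5)/2 = 2.460×10^5 km.
Circular speed at r = 3.500×10^5 km: v_c = √(μ/r) = 10.51 km/s.
Vis-viva on the transfer ellipse at r = 3.500×10^5 km gives v_t = √[μ(2/r − 1/a_t)] = 7.985 km/s.
Δv₁ = |v_t − v_c| = |7.985 − 10.51| = 2.525 km/s.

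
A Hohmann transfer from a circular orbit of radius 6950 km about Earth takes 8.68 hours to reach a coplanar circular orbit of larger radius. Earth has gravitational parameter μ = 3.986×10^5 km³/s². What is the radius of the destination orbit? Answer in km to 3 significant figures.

r₂ = 61100 km

Transfer time t = 8.68 hours = 31248 s, and t = π√(a_t³/μ).
So a_t = (μ t²/π²)^(1/3) = (3.986×10^5 × (31248)² / π²)^(1/3) = 34038 km.
Since a_t = (r₁ + r₂)/2, r₂ = 2a_t − r₁ = 2×34038 − 6950 = 61126 km.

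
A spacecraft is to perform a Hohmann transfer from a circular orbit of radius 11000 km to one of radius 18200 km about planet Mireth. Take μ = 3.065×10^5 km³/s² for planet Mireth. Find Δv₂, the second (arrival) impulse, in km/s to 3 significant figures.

Δv₂ = 0.542 km/s

The Hohmann ellipse has a_t = (r₁ + r₂)/2 = 14600 km.
Circular speed at r = 18200 km: v_c = √(μ/r) = 4.1037 km/s.
Vis-viva on the transfer ellipse at r = 18200 km gives v_t = √[μ(2/r − 1/a_t)] = 3.5620 km/s.
Δv₂ = |v_t − v_c| = |3.5620 − 4.1037| = 0.5417 km/s.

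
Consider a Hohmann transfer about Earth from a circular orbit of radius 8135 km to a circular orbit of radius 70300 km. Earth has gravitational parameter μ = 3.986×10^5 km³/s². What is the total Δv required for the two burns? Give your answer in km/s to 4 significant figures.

Δv = 3.669 km/s

The Hohmann ellipse has a_t = (r₁ + r₂)/2 = 39217.5 km.
Circular speed at r₁: v₁ = √(μ/r₁) = √(3.986×10^5/8135) = 7.000 km/s.
On the transfer ellipse at r₁, vis-viva equation gives v_p = √[μ(2/r₁ − 1/a_t)] = 9.372 km/s.
First burn Δv₁ = |v_p − v₁| = 2.372 km/s.
Circular speed at r₂: v₂ = √(μ/r₂) = 2.3812 km/s.
Transfer-orbit speed at r₂: v_a = √[μ(2/r₂ − 1/a_t)] = 1.0845 km/s.
Second burn Δv₂ = |v₂ − v_a| = 1.297 km/s.
Δv = Δv₁ + Δv₂ = 2.372 + 1.297 = 3.669 km/s.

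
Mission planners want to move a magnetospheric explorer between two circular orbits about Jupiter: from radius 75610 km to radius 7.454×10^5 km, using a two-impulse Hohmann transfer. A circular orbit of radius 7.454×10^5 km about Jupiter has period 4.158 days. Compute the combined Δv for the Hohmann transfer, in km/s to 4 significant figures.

From Kepler's third law T² = 4π²r³/μ at r = 7.454×10^5 km, T = 4.158 days = 4.158 × 86400 s = 3.592512×10^5 s: μ = 4π²r³/T² = 1.26687×10^8 km³/s².
Semi-major axis of the transfer orbit: a_t = (75610 + 7.454×10^5)/2 = 4.10505×10^5 km.
At r₁ the circular-orbit speed is v₁ = √(μ/r₁) = 40.93 km/s.
Transfer-orbit speed at r₁ (vis-viva): v_p = √[μ(2/r₁ − 1/a_t)] = 55.16 km/s.
First burn Δv₁ = |v_p − v₁| = 14.23 km/s.
Circular speed at r₂: v₂ = √(μ/r₂) = 13.037 km/s.
Transfer-orbit speed at r₂: v_a = √[μ(2/r₂ − 1/a_t)] = 5.5950 km/s.
Second burn Δv₂ = |v₂ − v_a| = 7.442 km/s.
Δv = Δv₁ + Δv₂ = 14.23 + 7.442 = 21.67 km/s.

Δv = 21.67 km/s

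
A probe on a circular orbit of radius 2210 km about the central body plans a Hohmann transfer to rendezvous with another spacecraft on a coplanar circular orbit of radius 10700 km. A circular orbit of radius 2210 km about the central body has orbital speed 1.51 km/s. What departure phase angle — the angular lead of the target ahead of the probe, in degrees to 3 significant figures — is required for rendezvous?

φ = 95.7°

From the circular-orbit relation v² = μ/r at r = 2210 km: μ = v²r = (1.51)² × 2210 = 5039.02 km³/s².
Transfer-ellipse semi-major axis a_t = (r₁ + r₂)/2 = (2210 + 10700)/2 = 6455 km.
The half-period of the transfer ellipse is t = π√(a_t³/μ) = 22950 s.
The target's mean motion on its circular orbit is ω₂ = √(μ/r₂³) = 6.414×10^-5 rad/s.
Angle swept by the target during transfer: ω₂·t = 1.472 rad = 84.34°.
The probe traverses 180° on the transfer ellipse, so the target must lead by 180° − 84.34° = 95.7°.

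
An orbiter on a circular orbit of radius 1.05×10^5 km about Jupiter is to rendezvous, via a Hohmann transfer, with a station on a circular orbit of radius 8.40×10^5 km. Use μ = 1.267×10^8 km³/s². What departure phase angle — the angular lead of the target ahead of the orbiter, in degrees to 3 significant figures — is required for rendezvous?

φ = 104°

Semi-major axis of the transfer orbit: a_t = (1.050×10^5 + 8.400×10^5)/2 = 4.725×10^5 km.
The half-period of the transfer ellipse is t = π√(a_t³/μ) = 90649 s.
Target angular speed ω₂ = √(μ/r₂³) = 1.4621×10^-5 rad/s.
Angle swept by the target during transfer: ω₂·t = 1.3254 rad = 75.94°.
Arrival is 180° from departure on the ellipse, so φ = 180° − 75.94° = 104°.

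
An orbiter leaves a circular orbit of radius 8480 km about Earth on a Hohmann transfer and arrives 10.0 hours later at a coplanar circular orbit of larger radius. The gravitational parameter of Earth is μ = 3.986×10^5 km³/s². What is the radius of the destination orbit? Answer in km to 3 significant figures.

Transfer time t = 10.0 hours = 36000 s, and t = π√(a_t³/μ).
So a_t = (μ t²/π²)^(1/3) = (3.986×10^5 × (36000)² / π²)^(1/3) = 37407 km.
Since a_t = (r₁ + r₂)/2, r₂ = 2a_t − r₁ = 2×37407 − 8480 = 66334 km.

r₂ = 66300 km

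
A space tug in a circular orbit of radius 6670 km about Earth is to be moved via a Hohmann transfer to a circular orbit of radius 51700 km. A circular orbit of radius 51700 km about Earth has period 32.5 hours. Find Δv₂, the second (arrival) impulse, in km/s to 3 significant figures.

Δv₂ = 1.45 km/s

From Kepler's third law T² = 4π²r³/μ at r = 51700 km, T = 32.5 hours = 32.5 × 3600 s = 1.170×10^5 s: μ = 4π²r³/T² = 3.98529×10^5 km³/s².
Semi-major axis of the transfer orbit: a_t = (6670 + 51700)/2 = 29185 km.
On the circular orbit at r = 51700 km, v_c = √(μ/r) = 2.776 km/s.
Transfer-orbit speed at the same r (vis-viva, a = a_t): v_t = √[μ(2/r − 1/a_t)] = 1.327 km/s.
Δv₂ = |v_t − v_c| = |1.327 − 2.776| = 1.449 km/s.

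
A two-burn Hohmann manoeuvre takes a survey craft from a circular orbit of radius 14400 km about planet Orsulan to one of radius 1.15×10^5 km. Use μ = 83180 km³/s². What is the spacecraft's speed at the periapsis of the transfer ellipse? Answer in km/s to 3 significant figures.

The Hohmann ellipse has a_t = (r₁ + r₂)/2 = 64700 km.
At periapsis, r = 14400 km.
Vis-viva: v = √[μ(2/r − 1/a_t)] = √[83180 × (2/14400 − 1/64700)] = 3.204 km/s.

v = 3.20 km/s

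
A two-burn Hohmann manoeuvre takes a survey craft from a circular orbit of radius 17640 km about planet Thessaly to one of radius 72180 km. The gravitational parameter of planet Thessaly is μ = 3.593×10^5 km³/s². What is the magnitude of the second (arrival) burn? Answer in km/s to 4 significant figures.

Transfer-ellipse semi-major axis a_t = (r₁ + r₂)/2 = (17640 + 72180)/2 = 44910 km.
Circular speed at r = 72180 km: v_c = √(μ/r) = 2.2311 km/s.
Transfer-orbit speed at the same r (vis-viva, a = a_t): v_t = √[μ(2/r − 1/a_t)] = 1.3983 km/s.
Δv₂ = |v_t − v_c| = |1.3983 − 2.2311| = 0.8328 km/s.

Δv₂ = 0.8328 km/s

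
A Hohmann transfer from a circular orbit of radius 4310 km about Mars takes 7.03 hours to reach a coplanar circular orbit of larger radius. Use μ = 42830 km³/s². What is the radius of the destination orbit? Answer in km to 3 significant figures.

Transfer time t = 7.03 hours = 25308 s, and t = π√(a_t³/μ).
So a_t = (μ t²/π²)^(1/3) = (42830 × (25308)² / π²)^(1/3) = 14060 km.
Since a_t = (r₁ + r₂)/2, r₂ = 2a_t − r₁ = 2×14060 − 4310 = 23810 km.

r₂ = 23800 km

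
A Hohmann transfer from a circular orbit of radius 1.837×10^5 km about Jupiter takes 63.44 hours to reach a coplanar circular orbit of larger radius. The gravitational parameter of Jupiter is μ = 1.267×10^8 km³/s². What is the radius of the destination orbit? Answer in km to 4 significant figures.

r₂ = 1.566×10^6 km

Transfer time t = 63.44 hours = 2.28384×10^5 s, and t = π√(a_t³/μ).
So a_t = (μ t²/π²)^(1/3) = (1.267×10^8 × (2.28384×10^5)² / π²)^(1/3) = 8.7485×10^5 km.
Since a_t = (r₁ + r₂)/2, r₂ = 2a_t − r₁ = 2×8.7485×10^5 − 1.837×10^5 = 1.566×10^6 km.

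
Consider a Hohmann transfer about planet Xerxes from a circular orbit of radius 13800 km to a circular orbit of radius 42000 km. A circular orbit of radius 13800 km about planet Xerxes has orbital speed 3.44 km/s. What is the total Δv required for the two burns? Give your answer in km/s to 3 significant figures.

From the circular-orbit relation v² = μ/r at r = 13800 km: μ = v²r = (3.44)² × 13800 = 1.63304×10^5 km³/s².
Semi-major axis of the transfer orbit: a_t = (13800 + 42000)/2 = 27900 km.
At r₁ the circular-orbit speed is v₁ = √(μ/r₁) = 3.4400 km/s.
On the transfer ellipse at r₁, vis-viva equation gives v_p = √[μ(2/r₁ − 1/a_t)] = 4.2207 km/s.
First burn Δv₁ = |v_p − v₁| = 0.7807 km/s.
Circular speed at r₂: v₂ = √(μ/r₂) = 1.97185 km/s.
Transfer-orbit speed at r₂: v_a = √[μ(2/r₂ − 1/a_t)] = 1.38679 km/s.
Second burn Δv₂ = |v₂ − v_a| = 0.5851 km/s.
Total Δv = Δv₁ + Δv₂ = 1.366 km/s.

Δv = 1.37 km/s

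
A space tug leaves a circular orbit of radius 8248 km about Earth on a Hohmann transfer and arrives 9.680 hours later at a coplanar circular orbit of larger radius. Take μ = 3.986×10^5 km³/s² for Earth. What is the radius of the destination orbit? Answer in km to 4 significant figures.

Transfer time t = 9.680 hours = 34848 s, and t = π√(a_t³/μ).
So a_t = (μ t²/π²)^(1/3) = (3.986×10^5 × (34848)² / π²)^(1/3) = 36604 km.
Since a_t = (r₁ + r₂)/2, r₂ = 2a_t − r₁ = 2×36604 − 8248 = 64960 km.

r₂ = 64960 km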